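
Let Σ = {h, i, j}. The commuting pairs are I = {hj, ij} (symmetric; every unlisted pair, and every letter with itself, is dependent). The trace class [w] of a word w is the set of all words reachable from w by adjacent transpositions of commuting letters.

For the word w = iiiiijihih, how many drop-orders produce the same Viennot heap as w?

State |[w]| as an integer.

drop 0:i onto floor
drop 1:i onto {0:i}
drop 2:i onto {1:i}
drop 3:i onto {2:i}
drop 4:i onto {3:i}
drop 5:j onto floor
drop 6:i onto {4:i}
drop 7:h onto {6:i}
drop 8:i onto {7:h}
drop 9:h onto {8:i}
ground layer = {0:i, 5:j}
drop-orders for the pieces not yet dropped (sum over which currently-grounded one goes next):
  1 to go: {5} 1  {9} 1
  2 to go: {5,9} 2  {8,9} 1
  3 to go: {5,8,9} 3  {7,8,9} 1
  4 to go: {5,7,8,9} 4  {6,7,8,9} 1
  5 to go: {4,6,7,8,9} 1  {5,6,7,8,9} 5
  6 to go: {3,4,6,7,8,9} 1  {4,5,6,7,8,9} 6
  7 to go: {2,3,4,6,7,8,9} 1  {3,4,5,6,7,8,9} 7
  8 to go: {1,2,3,4,6,7,8,9} 1  {2,3,4,5,6,7,8,9} 8
  if 0:i drops first: 9 orders
  if 5:j drops first: 1 orders
heap linearizations: 10

10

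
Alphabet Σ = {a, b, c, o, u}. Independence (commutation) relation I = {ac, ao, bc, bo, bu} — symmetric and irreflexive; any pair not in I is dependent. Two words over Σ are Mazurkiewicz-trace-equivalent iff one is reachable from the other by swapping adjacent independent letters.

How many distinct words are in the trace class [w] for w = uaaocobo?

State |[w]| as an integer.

piece 0:u — minimal
piece 1:a rests on {0:u}
piece 2:a rests on {1:a}
piece 3:o rests on {0:u}
piece 4:c rests on {3:o}
piece 5:o rests on {4:c}
piece 6:b rests on {2:a}
piece 7:o rests on {5:o}
minimal pieces: {0:u}
ways to finish when only these pieces remain (= sum over removing one remaining piece with nothing left below it):
  1 left: {6}→1  {7}→1
  2 left: {2,6}→1  {5,7}→1  {6,7}→2
  3 left: {1,2,6}→1  {2,6,7}→3  {4,5,7}→1  {5,6,7}→3
  4 left: {1,2,6,7}→4  {2,5,6,7}→6  {3,4,5,7}→1  {4,5,6,7}→4
  5 left: {1,2,5,6,7}→10  {2,4,5,6,7}→10  {3,4,5,6,7}→5
  6 left: {1,2,4,5,6,7}→20  {2,3,4,5,6,7}→15
  placing 0:u first → 35 extensions

35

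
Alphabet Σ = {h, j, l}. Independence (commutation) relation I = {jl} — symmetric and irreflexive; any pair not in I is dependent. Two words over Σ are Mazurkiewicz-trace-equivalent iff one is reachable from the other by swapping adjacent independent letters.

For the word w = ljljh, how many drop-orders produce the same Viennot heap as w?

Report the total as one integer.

6

piece 0:l — minimal
piece 1:j — minimal
piece 2:l rests on {0:l}
piece 3:j rests on {1:j}
piece 4:h rests on {2:l, 3:j}
minimal pieces: {0:l, 1:j}
ways to finish when only these pieces remain (= sum over removing one remaining piece with nothing left below it):
  1 left: {4}→1
  2 left: {2,4}→1  {3,4}→1
  3 left: {0,2,4}→1  {1,3,4}→1  {2,3,4}→2
  placing 0:l first → 3 extensions
  placing 1:j first → 3 extensions
total linear extensions = 6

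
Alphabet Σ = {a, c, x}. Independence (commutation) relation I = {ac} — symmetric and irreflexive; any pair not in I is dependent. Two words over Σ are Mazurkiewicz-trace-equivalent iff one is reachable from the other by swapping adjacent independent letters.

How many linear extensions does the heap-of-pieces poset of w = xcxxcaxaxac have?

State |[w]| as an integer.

4

0(x) covers ∅
1(c) covers 0:x
2(x) covers 1:c
3(x) covers 2:x
4(c) covers 3:x
5(a) covers 3:x
6(x) covers 4:c, 5:a
7(a) covers 6:x
8(x) covers 7:a
9(a) covers 8:x
10(c) covers 8:x
floor of heap: 0:x
completions by unplaced set U, small U first (add the entries for U minus each lowest piece of U):
  |U|=1: {9}:1  {10}:1
  |U|=2: {9,10}:2
  |U|=3: {8,9,10}:2
  |U|=4: {7,8,9,10}:2
  |U|=5: {6,7,8,9,10}:2
  |U|=6: {4,6,7,8,9,10}:2  {5,6,7,8,9,10}:2
  |U|=7: {4,5,6,7,8,9,10}:4
  |U|=8: {3,4,5,6,7,8,9,10}:4
  |U|=9: {2,3,4,5,6,7,8,9,10}:4
  start at 0(x): 4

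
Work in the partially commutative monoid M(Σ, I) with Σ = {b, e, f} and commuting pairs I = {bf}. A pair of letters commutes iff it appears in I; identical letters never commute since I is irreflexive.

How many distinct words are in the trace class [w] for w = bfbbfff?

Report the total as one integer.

35

piece 0:b — minimal
piece 1:f — minimal
piece 2:b rests on {0:b}
piece 3:b rests on {2:b}
piece 4:f rests on {1:f}
piece 5:f rests on {4:f}
piece 6:f rests on {5:f}
minimal pieces: {0:b, 1:f}
ways to finish when only these pieces remain (= sum over removing one remaining piece with nothing left below it):
  1 left: {3}→1  {6}→1
  2 left: {2,3}→1  {3,6}→2  {5,6}→1
  3 left: {0,2,3}→1  {2,3,6}→3  {3,5,6}→3  {4,5,6}→1
  4 left: {0,2,3,6}→4  {1,4,5,6}→1  {2,3,5,6}→6  {3,4,5,6}→4
  5 left: {0,2,3,5,6}→10  {1,3,4,5,6}→5  {2,3,4,5,6}→10
  placing 0:b first → 15 extensions
  placing 1:f first → 20 extensions
total linear extensions = 35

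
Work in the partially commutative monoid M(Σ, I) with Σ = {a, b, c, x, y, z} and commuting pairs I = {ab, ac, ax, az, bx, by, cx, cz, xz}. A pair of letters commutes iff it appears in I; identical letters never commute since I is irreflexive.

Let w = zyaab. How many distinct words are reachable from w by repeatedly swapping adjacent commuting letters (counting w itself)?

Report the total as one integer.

piece 0:z — minimal
piece 1:y rests on {0:z}
piece 2:a rests on {1:y}
piece 3:a rests on {2:a}
piece 4:b rests on {0:z}
minimal pieces: {0:z}
ways to finish when only these pieces remain (= sum over removing one remaining piece with nothing left below it):
  1 left: {3}→1  {4}→1
  2 left: {2,3}→1  {3,4}→2
  3 left: {1,2,3}→1  {2,3,4}→3
  placing 0:z first → 4 extensions

4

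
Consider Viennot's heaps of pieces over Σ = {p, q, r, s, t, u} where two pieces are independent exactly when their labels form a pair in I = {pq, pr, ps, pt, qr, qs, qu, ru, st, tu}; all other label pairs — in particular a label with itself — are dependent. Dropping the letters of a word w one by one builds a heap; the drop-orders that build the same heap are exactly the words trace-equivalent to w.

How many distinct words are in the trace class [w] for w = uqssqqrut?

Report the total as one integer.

147

0(u) covers ∅
1(q) covers ∅
2(s) covers 0:u
3(s) covers 2:s
4(q) covers 1:q
5(q) covers 4:q
6(r) covers 3:s
7(u) covers 3:s
8(t) covers 5:q, 6:r
floor of heap: 0:u, 1:q
completions by unplaced set U, small U first (add the entries for U minus each lowest piece of U):
  |U|=1: {7}:1  {8}:1
  |U|=2: {5,8}:1  {6,8}:1  {7,8}:2
  |U|=3: {4,5,8}:1  {5,6,8}:2  {5,7,8}:3  {6,7,8}:3
  |U|=4: {1,4,5,8}:1  {3,6,7,8}:3  {4,5,6,8}:3  {4,5,7,8}:4  {5,6,7,8}:8
  |U|=5: {1,4,5,6,8}:4  {1,4,5,7,8}:5  {2,3,6,7,8}:3  {3,5,6,7,8}:11  {4,5,6,7,8}:15
  |U|=6: {0,2,3,6,7,8}:3  {1,4,5,6,7,8}:24  {2,3,5,6,7,8}:14  {3,4,5,6,7,8}:26
  |U|=7: {0,2,3,5,6,7,8}:17  {1,3,4,5,6,7,8}:50  {2,3,4,5,6,7,8}:40
  start at 0(u): 90
  start at 1(q): 57
sum over floor = 147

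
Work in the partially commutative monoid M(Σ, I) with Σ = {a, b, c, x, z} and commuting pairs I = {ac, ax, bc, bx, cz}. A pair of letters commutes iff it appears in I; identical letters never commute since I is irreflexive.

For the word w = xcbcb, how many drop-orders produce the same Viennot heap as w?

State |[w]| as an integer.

10

piece 0:x — minimal
piece 1:c rests on {0:x}
piece 2:b — minimal
piece 3:c rests on {1:c}
piece 4:b rests on {2:b}
minimal pieces: {0:x, 2:b}
ways to finish when only these pieces remain (= sum over removing one remaining piece with nothing left below it):
  1 left: {3}→1  {4}→1
  2 left: {1,3}→1  {2,4}→1  {3,4}→2
  3 left: {0,1,3}→1  {1,3,4}→3  {2,3,4}→3
  placing 0:x first → 6 extensions
  placing 2:b first → 4 extensions
total linear extensions = 10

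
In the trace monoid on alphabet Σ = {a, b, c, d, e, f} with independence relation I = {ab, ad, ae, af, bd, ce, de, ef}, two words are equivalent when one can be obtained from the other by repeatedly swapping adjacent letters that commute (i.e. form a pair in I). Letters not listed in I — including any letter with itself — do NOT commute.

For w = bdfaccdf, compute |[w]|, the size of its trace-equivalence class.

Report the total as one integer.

piece 0:b — minimal
piece 1:d — minimal
piece 2:f rests on {0:b, 1:d}
piece 3:a — minimal
piece 4:c rests on {2:f, 3:a}
piece 5:c rests on {4:c}
piece 6:d rests on {5:c}
piece 7:f rests on {6:d}
minimal pieces: {0:b, 1:d, 3:a}
ways to finish when only these pieces remain (= sum over removing one remaining piece with nothing left below it):
  1 left: {7}→1
  2 left: {6,7}→1
  3 left: {5,6,7}→1
  4 left: {4,5,6,7}→1
  5 left: {2,4,5,6,7}→1  {3,4,5,6,7}→1
  6 left: {0,2,4,5,6,7}→1  {1,2,4,5,6,7}→1  {2,3,4,5,6,7}→2
  placing 0:b first → 3 extensions
  placing 1:d first → 3 extensions
  placing 3:a first → 2 extensions
total linear extensions = 8

8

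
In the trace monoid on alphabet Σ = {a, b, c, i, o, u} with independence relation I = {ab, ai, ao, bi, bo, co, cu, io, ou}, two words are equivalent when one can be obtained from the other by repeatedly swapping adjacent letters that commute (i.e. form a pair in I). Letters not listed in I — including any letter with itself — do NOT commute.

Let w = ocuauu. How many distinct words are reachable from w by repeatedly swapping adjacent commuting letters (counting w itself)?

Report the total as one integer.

12

piece 0:o — minimal
piece 1:c — minimal
piece 2:u — minimal
piece 3:a rests on {1:c, 2:u}
piece 4:u rests on {3:a}
piece 5:u rests on {4:u}
minimal pieces: {0:o, 1:c, 2:u}
ways to finish when only these pieces remain (= sum over removing one remaining piece with nothing left below it):
  1 left: {0}→1  {5}→1
  2 left: {0,5}→2  {4,5}→1
  3 left: {0,4,5}→3  {3,4,5}→1
  4 left: {0,3,4,5}→4  {1,3,4,5}→1  {2,3,4,5}→1
  placing 0:o first → 2 extensions
  placing 1:c first → 5 extensions
  placing 2:u first → 5 extensions
total linear extensions = 12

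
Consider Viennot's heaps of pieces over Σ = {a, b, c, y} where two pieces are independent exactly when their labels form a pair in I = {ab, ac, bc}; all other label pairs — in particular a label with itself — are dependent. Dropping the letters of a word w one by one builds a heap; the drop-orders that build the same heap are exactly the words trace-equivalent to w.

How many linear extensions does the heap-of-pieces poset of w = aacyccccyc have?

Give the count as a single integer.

0(a) covers ∅
1(a) covers 0:a
2(c) covers ∅
3(y) covers 1:a, 2:c
4(c) covers 3:y
5(c) covers 4:c
6(c) covers 5:c
7(c) covers 6:c
8(y) covers 7:c
9(c) covers 8:y
floor of heap: 0:a, 2:c
completions by unplaced set U, small U first (add the entries for U minus each lowest piece of U):
  |U|=1: {9}:1
  |U|=2: {8,9}:1
  |U|=3: {7,8,9}:1
  |U|=4: {6,7,8,9}:1
  |U|=5: {5,6,7,8,9}:1
  |U|=6: {4,5,6,7,8,9}:1
  |U|=7: {3,4,5,6,7,8,9}:1
  |U|=8: {1,3,4,5,6,7,8,9}:1  {2,3,4,5,6,7,8,9}:1
  start at 0(a): 2
  start at 2(c): 1
sum over floor = 3

3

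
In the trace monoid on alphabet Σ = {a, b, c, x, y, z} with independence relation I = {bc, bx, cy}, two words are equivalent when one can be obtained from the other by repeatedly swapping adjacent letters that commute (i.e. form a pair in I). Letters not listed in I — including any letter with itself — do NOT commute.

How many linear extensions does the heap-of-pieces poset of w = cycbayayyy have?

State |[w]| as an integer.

drop 0:c onto floor
drop 1:y onto floor
drop 2:c onto {0:c}
drop 3:b onto {1:y}
drop 4:a onto {2:c, 3:b}
drop 5:y onto {4:a}
drop 6:a onto {5:y}
drop 7:y onto {6:a}
drop 8:y onto {7:y}
drop 9:y onto {8:y}
ground layer = {0:c, 1:y}
drop-orders for the pieces not yet dropped (sum over which currently-grounded one goes next):
  1 to go: {9} 1
  2 to go: {8,9} 1
  3 to go: {7,8,9} 1
  4 to go: {6,7,8,9} 1
  5 to go: {5,6,7,8,9} 1
  6 to go: {4,5,6,7,8,9} 1
  7 to go: {2,4,5,6,7,8,9} 1  {3,4,5,6,7,8,9} 1
  8 to go: {0,2,4,5,6,7,8,9} 1  {1,3,4,5,6,7,8,9} 1  {2,3,4,5,6,7,8,9} 2
  if 0:c drops first: 3 orders
  if 1:y drops first: 3 orders
heap linearizations: 6

6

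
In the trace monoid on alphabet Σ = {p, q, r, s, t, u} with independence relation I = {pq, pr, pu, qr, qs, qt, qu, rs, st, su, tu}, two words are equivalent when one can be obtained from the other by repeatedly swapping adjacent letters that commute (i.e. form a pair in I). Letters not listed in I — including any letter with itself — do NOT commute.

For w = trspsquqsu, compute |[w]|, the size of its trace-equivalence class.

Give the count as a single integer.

2475

drop 0:t onto floor
drop 1:r onto {0:t}
drop 2:s onto floor
drop 3:p onto {0:t, 2:s}
drop 4:s onto {3:p}
drop 5:q onto floor
drop 6:u onto {1:r}
drop 7:q onto {5:q}
drop 8:s onto {4:s}
drop 9:u onto {6:u}
ground layer = {0:t, 2:s, 5:q}
drop-orders for the pieces not yet dropped (sum over which currently-grounded one goes next):
  1 to go: {7} 1  {8} 1  {9} 1
  2 to go: {4,8} 1  {5,7} 1  {6,9} 1  {7,8} 2  {7,9} 2  {8,9} 2
  3 to go: {1,6,9} 1  {3,4,8} 1  {4,7,8} 3  {4,8,9} 3  {5,7,8} 3  {5,7,9} 3  {6,7,9} 3  {6,8,9} 3  {7,8,9} 6
  4 to go: {1,6,7,9} 4  {1,6,8,9} 4  {2,3,4,8} 1  {3,4,7,8} 4  {3,4,8,9} 4  {4,5,7,8} 6  {4,6,8,9} 6  {4,7,8,9} 12  {5,6,7,9} 6  {5,7,8,9} 12  {6,7,8,9} 12
  5 to go: {1,4,6,8,9} 10  {1,5,6,7,9} 10  {1,6,7,8,9} 20  {2,3,4,7,8} 5  {2,3,4,8,9} 5  {3,4,5,7,8} 10  {3,4,6,8,9} 10  {3,4,7,8,9} 20  {4,5,7,8,9} 30  {4,6,7,8,9} 30  {5,6,7,8,9} 30
  6 to go: {1,3,4,6,8,9} 20  {1,4,6,7,8,9} 60  {1,5,6,7,8,9} 60  {2,3,4,5,7,8} 15  {2,3,4,6,8,9} 15  {2,3,4,7,8,9} 30  {3,4,5,7,8,9} 60  {3,4,6,7,8,9} 60  {4,5,6,7,8,9} 90
  7 to go: {0,1,3,4,6,8,9} 20  {1,2,3,4,6,8,9} 35  {1,3,4,6,7,8,9} 140  {1,4,5,6,7,8,9} 210  {2,3,4,5,7,8,9} 105  {2,3,4,6,7,8,9} 105  {3,4,5,6,7,8,9} 210
  8 to go: {0,1,2,3,4,6,8,9} 55  {0,1,3,4,6,7,8,9} 160  {1,2,3,4,6,7,8,9} 280  {1,3,4,5,6,7,8,9} 560  {2,3,4,5,6,7,8,9} 420
  if 0:t drops first: 1260 orders
  if 2:s drops first: 720 orders
  if 5:q drops first: 495 orders
heap linearizations: 2475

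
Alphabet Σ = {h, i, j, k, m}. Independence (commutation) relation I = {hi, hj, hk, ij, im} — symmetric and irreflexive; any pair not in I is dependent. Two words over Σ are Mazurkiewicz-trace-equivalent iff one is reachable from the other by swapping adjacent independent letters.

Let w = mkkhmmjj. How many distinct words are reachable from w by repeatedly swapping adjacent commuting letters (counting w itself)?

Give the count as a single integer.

#0=m has no predecessor
#1=k depends on [0:m]
#2=k depends on [1:k]
#3=h depends on [0:m]
#4=m depends on [2:k, 3:h]
#5=m depends on [4:m]
#6=j depends on [5:m]
#7=j depends on [6:j]
sources: [0:m]
N(rest) = Σ N(rest − s) over sources s of rest; N(one piece) = 1:
  size 1 → [7]=1
  size 2 → [6,7]=1
  size 3 → [5,6,7]=1
  size 4 → [4,5,6,7]=1
  size 5 → [2,4,5,6,7]=1  [3,4,5,6,7]=1
  size 6 → [1,2,4,5,6,7]=1  [2,3,4,5,6,7]=2
  first=0(m) contributes 3

3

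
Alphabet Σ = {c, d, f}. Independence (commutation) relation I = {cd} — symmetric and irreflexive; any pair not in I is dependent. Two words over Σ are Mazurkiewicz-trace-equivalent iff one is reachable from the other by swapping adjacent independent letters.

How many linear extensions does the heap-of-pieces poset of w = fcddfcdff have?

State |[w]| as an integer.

drop 0:f onto floor
drop 1:c onto {0:f}
drop 2:d onto {0:f}
drop 3:d onto {2:d}
drop 4:f onto {1:c, 3:d}
drop 5:c onto {4:f}
drop 6:d onto {4:f}
drop 7:f onto {5:c, 6:d}
drop 8:f onto {7:f}
ground layer = {0:f}
drop-orders for the pieces not yet dropped (sum over which currently-grounded one goes next):
  1 to go: {8} 1
  2 to go: {7,8} 1
  3 to go: {5,7,8} 1  {6,7,8} 1
  4 to go: {5,6,7,8} 2
  5 to go: {4,5,6,7,8} 2
  6 to go: {1,4,5,6,7,8} 2  {3,4,5,6,7,8} 2
  7 to go: {1,3,4,5,6,7,8} 4  {2,3,4,5,6,7,8} 2
  if 0:f drops first: 6 orders

6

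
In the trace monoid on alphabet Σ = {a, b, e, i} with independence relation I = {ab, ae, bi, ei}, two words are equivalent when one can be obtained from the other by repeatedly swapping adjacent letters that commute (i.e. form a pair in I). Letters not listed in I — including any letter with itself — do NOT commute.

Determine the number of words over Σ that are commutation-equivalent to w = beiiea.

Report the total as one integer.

20

piece 0:b — minimal
piece 1:e rests on {0:b}
piece 2:i — minimal
piece 3:i rests on {2:i}
piece 4:e rests on {1:e}
piece 5:a rests on {3:i}
minimal pieces: {0:b, 2:i}
ways to finish when only these pieces remain (= sum over removing one remaining piece with nothing left below it):
  1 left: {4}→1  {5}→1
  2 left: {1,4}→1  {3,5}→1  {4,5}→2
  3 left: {0,1,4}→1  {1,4,5}→3  {2,3,5}→1  {3,4,5}→3
  4 left: {0,1,4,5}→4  {1,3,4,5}→6  {2,3,4,5}→4
  placing 0:b first → 10 extensions
  placing 2:i first → 10 extensions
total linear extensions = 20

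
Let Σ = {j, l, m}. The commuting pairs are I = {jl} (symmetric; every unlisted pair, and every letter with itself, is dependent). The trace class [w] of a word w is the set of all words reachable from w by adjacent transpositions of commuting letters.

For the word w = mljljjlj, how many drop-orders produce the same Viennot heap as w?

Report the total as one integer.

35

0(m) covers ∅
1(l) covers 0:m
2(j) covers 0:m
3(l) covers 1:l
4(j) covers 2:j
5(j) covers 4:j
6(l) covers 3:l
7(j) covers 5:j
floor of heap: 0:m
completions by unplaced set U, small U first (add the entries for U minus each lowest piece of U):
  |U|=1: {6}:1  {7}:1
  |U|=2: {3,6}:1  {5,7}:1  {6,7}:2
  |U|=3: {1,3,6}:1  {3,6,7}:3  {4,5,7}:1  {5,6,7}:3
  |U|=4: {1,3,6,7}:4  {2,4,5,7}:1  {3,5,6,7}:6  {4,5,6,7}:4
  |U|=5: {1,3,5,6,7}:10  {2,4,5,6,7}:5  {3,4,5,6,7}:10
  |U|=6: {1,3,4,5,6,7}:20  {2,3,4,5,6,7}:15
  start at 0(m): 35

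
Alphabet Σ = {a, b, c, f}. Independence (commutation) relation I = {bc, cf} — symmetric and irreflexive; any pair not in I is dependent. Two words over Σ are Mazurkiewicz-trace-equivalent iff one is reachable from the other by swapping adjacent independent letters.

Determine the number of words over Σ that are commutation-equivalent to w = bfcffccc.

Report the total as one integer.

piece 0:b — minimal
piece 1:f rests on {0:b}
piece 2:c — minimal
piece 3:f rests on {1:f}
piece 4:f rests on {3:f}
piece 5:c rests on {2:c}
piece 6:c rests on {5:c}
piece 7:c rests on {6:c}
minimal pieces: {0:b, 2:c}
ways to finish when only these pieces remain (= sum over removing one remaining piece with nothing left below it):
  1 left: {4}→1  {7}→1
  2 left: {3,4}→1  {4,7}→2  {6,7}→1
  3 left: {1,3,4}→1  {3,4,7}→3  {4,6,7}→3  {5,6,7}→1
  4 left: {0,1,3,4}→1  {1,3,4,7}→4  {2,5,6,7}→1  {3,4,6,7}→6  {4,5,6,7}→4
  5 left: {0,1,3,4,7}→5  {1,3,4,6,7}→10  {2,4,5,6,7}→5  {3,4,5,6,7}→10
  6 left: {0,1,3,4,6,7}→15  {1,3,4,5,6,7}→20  {2,3,4,5,6,7}→15
  placing 0:b first → 35 extensions
  placing 2:c first → 35 extensions
total linear extensions = 70

70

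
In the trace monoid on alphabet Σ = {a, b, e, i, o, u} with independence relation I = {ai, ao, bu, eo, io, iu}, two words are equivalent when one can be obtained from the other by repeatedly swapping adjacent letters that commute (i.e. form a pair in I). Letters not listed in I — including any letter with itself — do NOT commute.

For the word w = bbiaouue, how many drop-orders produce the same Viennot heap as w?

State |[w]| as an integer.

piece 0:b — minimal
piece 1:b rests on {0:b}
piece 2:i rests on {1:b}
piece 3:a rests on {1:b}
piece 4:o rests on {1:b}
piece 5:u rests on {3:a, 4:o}
piece 6:u rests on {5:u}
piece 7:e rests on {2:i, 6:u}
minimal pieces: {0:b}
ways to finish when only these pieces remain (= sum over removing one remaining piece with nothing left below it):
  1 left: {7}→1
  2 left: {2,7}→1  {6,7}→1
  3 left: {2,6,7}→2  {5,6,7}→1
  4 left: {2,5,6,7}→3  {3,5,6,7}→1  {4,5,6,7}→1
  5 left: {2,3,5,6,7}→4  {2,4,5,6,7}→4  {3,4,5,6,7}→2
  6 left: {2,3,4,5,6,7}→10
  placing 0:b first → 10 extensions

10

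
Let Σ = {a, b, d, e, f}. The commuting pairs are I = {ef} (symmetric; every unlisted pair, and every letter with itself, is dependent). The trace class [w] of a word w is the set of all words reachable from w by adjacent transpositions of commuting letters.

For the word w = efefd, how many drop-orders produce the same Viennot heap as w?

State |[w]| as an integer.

6

0(e) covers ∅
1(f) covers ∅
2(e) covers 0:e
3(f) covers 1:f
4(d) covers 2:e, 3:f
floor of heap: 0:e, 1:f
completions by unplaced set U, small U first (add the entries for U minus each lowest piece of U):
  |U|=1: {4}:1
  |U|=2: {2,4}:1  {3,4}:1
  |U|=3: {0,2,4}:1  {1,3,4}:1  {2,3,4}:2
  start at 0(e): 3
  start at 1(f): 3
sum over floor = 6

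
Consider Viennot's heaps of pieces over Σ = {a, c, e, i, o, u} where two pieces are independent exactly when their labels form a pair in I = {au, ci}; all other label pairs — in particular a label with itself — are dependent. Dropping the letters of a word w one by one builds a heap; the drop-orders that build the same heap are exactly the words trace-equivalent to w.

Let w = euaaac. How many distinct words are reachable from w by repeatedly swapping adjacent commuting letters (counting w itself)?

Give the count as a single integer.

drop 0:e onto floor
drop 1:u onto {0:e}
drop 2:a onto {0:e}
drop 3:a onto {2:a}
drop 4:a onto {3:a}
drop 5:c onto {1:u, 4:a}
ground layer = {0:e}
drop-orders for the pieces not yet dropped (sum over which currently-grounded one goes next):
  1 to go: {5} 1
  2 to go: {1,5} 1  {4,5} 1
  3 to go: {1,4,5} 2  {3,4,5} 1
  4 to go: {1,3,4,5} 3  {2,3,4,5} 1
  if 0:e drops first: 4 orders

4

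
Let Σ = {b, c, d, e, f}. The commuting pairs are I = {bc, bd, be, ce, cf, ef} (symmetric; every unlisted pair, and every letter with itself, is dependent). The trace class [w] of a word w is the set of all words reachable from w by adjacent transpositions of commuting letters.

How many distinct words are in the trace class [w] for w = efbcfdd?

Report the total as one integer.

20

#0=e has no predecessor
#1=f has no predecessor
#2=b depends on [1:f]
#3=c has no predecessor
#4=f depends on [2:b]
#5=d depends on [0:e, 3:c, 4:f]
#6=d depends on [5:d]
sources: [0:e, 1:f, 3:c]
N(rest) = Σ N(rest − s) over sources s of rest; N(one piece) = 1:
  size 1 → [6]=1
  size 2 → [5,6]=1
  size 3 → [0,5,6]=1  [3,5,6]=1  [4,5,6]=1
  size 4 → [0,3,5,6]=2  [0,4,5,6]=2  [2,4,5,6]=1  [3,4,5,6]=2
  size 5 → [0,2,4,5,6]=3  [0,3,4,5,6]=6  [1,2,4,5,6]=1  [2,3,4,5,6]=3
  first=0(e) contributes 4
  first=1(f) contributes 12
  first=3(c) contributes 4
|[w]| = 20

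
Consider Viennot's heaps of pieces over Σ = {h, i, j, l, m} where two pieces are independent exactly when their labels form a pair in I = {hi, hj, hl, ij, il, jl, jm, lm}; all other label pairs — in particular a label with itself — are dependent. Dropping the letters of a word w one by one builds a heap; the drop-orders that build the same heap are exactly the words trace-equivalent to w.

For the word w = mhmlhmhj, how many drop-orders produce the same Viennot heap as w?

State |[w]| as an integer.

56

0(m) covers ∅
1(h) covers 0:m
2(m) covers 1:h
3(l) covers ∅
4(h) covers 2:m
5(m) covers 4:h
6(h) covers 5:m
7(j) covers ∅
floor of heap: 0:m, 3:l, 7:j
completions by unplaced set U, small U first (add the entries for U minus each lowest piece of U):
  |U|=1: {3}:1  {6}:1  {7}:1
  |U|=2: {3,6}:2  {3,7}:2  {5,6}:1  {6,7}:2
  |U|=3: {3,5,6}:3  {3,6,7}:6  {4,5,6}:1  {5,6,7}:3
  |U|=4: {2,4,5,6}:1  {3,4,5,6}:4  {3,5,6,7}:12  {4,5,6,7}:4
  |U|=5: {1,2,4,5,6}:1  {2,3,4,5,6}:5  {2,4,5,6,7}:5  {3,4,5,6,7}:20
  |U|=6: {0,1,2,4,5,6}:1  {1,2,3,4,5,6}:6  {1,2,4,5,6,7}:6  {2,3,4,5,6,7}:30
  start at 0(m): 42
  start at 3(l): 7
  start at 7(j): 7
sum over floor = 56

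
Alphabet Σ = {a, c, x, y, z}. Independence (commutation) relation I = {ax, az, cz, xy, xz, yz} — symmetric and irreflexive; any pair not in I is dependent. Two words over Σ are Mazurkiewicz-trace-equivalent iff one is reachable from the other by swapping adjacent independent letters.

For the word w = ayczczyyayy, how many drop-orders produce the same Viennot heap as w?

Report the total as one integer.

0(a) covers ∅
1(y) covers 0:a
2(c) covers 1:y
3(z) covers ∅
4(c) covers 2:c
5(z) covers 3:z
6(y) covers 4:c
7(y) covers 6:y
8(a) covers 7:y
9(y) covers 8:a
10(y) covers 9:y
floor of heap: 0:a, 3:z
completions by unplaced set U, small U first (add the entries for U minus each lowest piece of U):
  |U|=1: {5}:1  {10}:1
  |U|=2: {3,5}:1  {5,10}:2  {9,10}:1
  |U|=3: {3,5,10}:3  {5,9,10}:3  {8,9,10}:1
  |U|=4: {3,5,9,10}:6  {5,8,9,10}:4  {7,8,9,10}:1
  |U|=5: {3,5,8,9,10}:10  {5,7,8,9,10}:5  {6,7,8,9,10}:1
  |U|=6: {3,5,7,8,9,10}:15  {4,6,7,8,9,10}:1  {5,6,7,8,9,10}:6
  |U|=7: {2,4,6,7,8,9,10}:1  {3,5,6,7,8,9,10}:21  {4,5,6,7,8,9,10}:7
  |U|=8: {1,2,4,6,7,8,9,10}:1  {2,4,5,6,7,8,9,10}:8  {3,4,5,6,7,8,9,10}:28
  |U|=9: {0,1,2,4,6,7,8,9,10}:1  {1,2,4,5,6,7,8,9,10}:9  {2,3,4,5,6,7,8,9,10}:36
  start at 0(a): 45
  start at 3(z): 10
sum over floor = 55

55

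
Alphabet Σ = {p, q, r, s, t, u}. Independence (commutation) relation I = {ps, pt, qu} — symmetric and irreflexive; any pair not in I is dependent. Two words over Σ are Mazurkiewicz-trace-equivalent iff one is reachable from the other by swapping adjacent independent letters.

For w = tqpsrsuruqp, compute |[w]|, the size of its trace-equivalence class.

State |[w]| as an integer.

4

drop 0:t onto floor
drop 1:q onto {0:t}
drop 2:p onto {1:q}
drop 3:s onto {1:q}
drop 4:r onto {2:p, 3:s}
drop 5:s onto {4:r}
drop 6:u onto {5:s}
drop 7:r onto {6:u}
drop 8:u onto {7:r}
drop 9:q onto {7:r}
drop 10:p onto {8:u, 9:q}
ground layer = {0:t}
drop-orders for the pieces not yet dropped (sum over which currently-grounded one goes next):
  1 to go: {10} 1
  2 to go: {8,10} 1  {9,10} 1
  3 to go: {8,9,10} 2
  4 to go: {7,8,9,10} 2
  5 to go: {6,7,8,9,10} 2
  6 to go: {5,6,7,8,9,10} 2
  7 to go: {4,5,6,7,8,9,10} 2
  8 to go: {2,4,5,6,7,8,9,10} 2  {3,4,5,6,7,8,9,10} 2
  9 to go: {2,3,4,5,6,7,8,9,10} 4
  if 0:t drops first: 4 orders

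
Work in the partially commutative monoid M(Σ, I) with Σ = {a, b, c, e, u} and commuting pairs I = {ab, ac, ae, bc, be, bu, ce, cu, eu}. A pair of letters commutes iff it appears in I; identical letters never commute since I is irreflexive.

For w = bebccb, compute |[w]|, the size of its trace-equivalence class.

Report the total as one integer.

60

drop 0:b onto floor
drop 1:e onto floor
drop 2:b onto {0:b}
drop 3:c onto floor
drop 4:c onto {3:c}
drop 5:b onto {2:b}
ground layer = {0:b, 1:e, 3:c}
drop-orders for the pieces not yet dropped (sum over which currently-grounded one goes next):
  1 to go: {1} 1  {4} 1  {5} 1
  2 to go: {1,4} 2  {1,5} 2  {2,5} 1  {3,4} 1  {4,5} 2
  3 to go: {0,2,5} 1  {1,2,5} 3  {1,3,4} 3  {1,4,5} 6  {2,4,5} 3  {3,4,5} 3
  4 to go: {0,1,2,5} 4  {0,2,4,5} 4  {1,2,4,5} 12  {1,3,4,5} 12  {2,3,4,5} 6
  if 0:b drops first: 30 orders
  if 1:e drops first: 10 orders
  if 3:c drops first: 20 orders
heap linearizations: 60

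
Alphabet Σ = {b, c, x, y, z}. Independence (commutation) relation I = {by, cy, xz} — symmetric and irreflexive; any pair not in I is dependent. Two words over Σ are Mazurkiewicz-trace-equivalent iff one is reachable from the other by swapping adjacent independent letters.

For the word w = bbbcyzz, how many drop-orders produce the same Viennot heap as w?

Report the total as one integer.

5

piece 0:b — minimal
piece 1:b rests on {0:b}
piece 2:b rests on {1:b}
piece 3:c rests on {2:b}
piece 4:y — minimal
piece 5:z rests on {3:c, 4:y}
piece 6:z rests on {5:z}
minimal pieces: {0:b, 4:y}
ways to finish when only these pieces remain (= sum over removing one remaining piece with nothing left below it):
  1 left: {6}→1
  2 left: {5,6}→1
  3 left: {3,5,6}→1  {4,5,6}→1
  4 left: {2,3,5,6}→1  {3,4,5,6}→2
  5 left: {1,2,3,5,6}→1  {2,3,4,5,6}→3
  placing 0:b first → 4 extensions
  placing 4:y first → 1 extensions
total linear extensions = 5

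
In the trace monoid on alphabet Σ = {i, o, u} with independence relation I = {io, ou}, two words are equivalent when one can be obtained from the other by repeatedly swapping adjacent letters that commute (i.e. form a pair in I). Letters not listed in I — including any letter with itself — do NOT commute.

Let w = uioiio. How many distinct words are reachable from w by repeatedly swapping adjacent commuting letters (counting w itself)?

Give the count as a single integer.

#0=u has no predecessor
#1=i depends on [0:u]
#2=o has no predecessor
#3=i depends on [1:i]
#4=i depends on [3:i]
#5=o depends on [2:o]
sources: [0:u, 2:o]
N(rest) = Σ N(rest − s) over sources s of rest; N(one piece) = 1:
  size 1 → [4]=1  [5]=1
  size 2 → [2,5]=1  [3,4]=1  [4,5]=2
  size 3 → [1,3,4]=1  [2,4,5]=3  [3,4,5]=3
  size 4 → [0,1,3,4]=1  [1,3,4,5]=4  [2,3,4,5]=6
  first=0(u) contributes 10
  first=2(o) contributes 5
|[w]| = 15

15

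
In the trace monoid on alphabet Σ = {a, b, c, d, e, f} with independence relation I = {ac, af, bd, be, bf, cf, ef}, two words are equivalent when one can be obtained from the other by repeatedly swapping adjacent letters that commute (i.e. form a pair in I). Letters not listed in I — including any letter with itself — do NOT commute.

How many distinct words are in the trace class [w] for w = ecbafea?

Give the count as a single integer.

piece 0:e — minimal
piece 1:c rests on {0:e}
piece 2:b rests on {1:c}
piece 3:a rests on {2:b}
piece 4:f — minimal
piece 5:e rests on {3:a}
piece 6:a rests on {5:e}
minimal pieces: {0:e, 4:f}
ways to finish when only these pieces remain (= sum over removing one remaining piece with nothing left below it):
  1 left: {4}→1  {6}→1
  2 left: {4,6}→2  {5,6}→1
  3 left: {3,5,6}→1  {4,5,6}→3
  4 left: {2,3,5,6}→1  {3,4,5,6}→4
  5 left: {1,2,3,5,6}→1  {2,3,4,5,6}→5
  placing 0:e first → 6 extensions
  placing 4:f first → 1 extensions
total linear extensions = 7

7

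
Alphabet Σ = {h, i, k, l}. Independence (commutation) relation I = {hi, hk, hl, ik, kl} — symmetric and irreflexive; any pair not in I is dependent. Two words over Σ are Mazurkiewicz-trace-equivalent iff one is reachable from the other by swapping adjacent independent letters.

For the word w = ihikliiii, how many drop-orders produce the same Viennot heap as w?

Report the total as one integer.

#0=i has no predecessor
#1=h has no predecessor
#2=i depends on [0:i]
#3=k has no predecessor
#4=l depends on [2:i]
#5=i depends on [4:l]
#6=i depends on [5:i]
#7=i depends on [6:i]
#8=i depends on [7:i]
sources: [0:i, 1:h, 3:k]
N(rest) = Σ N(rest − s) over sources s of rest; N(one piece) = 1:
  size 1 → [1]=1  [3]=1  [8]=1
  size 2 → [1,3]=2  [1,8]=2  [3,8]=2  [7,8]=1
  size 3 → [1,3,8]=6  [1,7,8]=3  [3,7,8]=3  [6,7,8]=1
  size 4 → [1,3,7,8]=12  [1,6,7,8]=4  [3,6,7,8]=4  [5,6,7,8]=1
  size 5 → [1,3,6,7,8]=20  [1,5,6,7,8]=5  [3,5,6,7,8]=5  [4,5,6,7,8]=1
  size 6 → [1,3,5,6,7,8]=30  [1,4,5,6,7,8]=6  [2,4,5,6,7,8]=1  [3,4,5,6,7,8]=6
  size 7 → [0,2,4,5,6,7,8]=1  [1,2,4,5,6,7,8]=7  [1,3,4,5,6,7,8]=42  [2,3,4,5,6,7,8]=7
  first=0(i) contributes 56
  first=1(h) contributes 8
  first=3(k) contributes 8
|[w]| = 72

72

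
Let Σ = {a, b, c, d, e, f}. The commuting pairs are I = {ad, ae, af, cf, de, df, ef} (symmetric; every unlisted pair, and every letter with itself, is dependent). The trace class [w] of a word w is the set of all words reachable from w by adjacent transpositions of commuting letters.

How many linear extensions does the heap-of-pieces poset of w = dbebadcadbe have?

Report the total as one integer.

4

0(d) covers ∅
1(b) covers 0:d
2(e) covers 1:b
3(b) covers 2:e
4(a) covers 3:b
5(d) covers 3:b
6(c) covers 4:a, 5:d
7(a) covers 6:c
8(d) covers 6:c
9(b) covers 7:a, 8:d
10(e) covers 9:b
floor of heap: 0:d
completions by unplaced set U, small U first (add the entries for U minus each lowest piece of U):
  |U|=1: {10}:1
  |U|=2: {9,10}:1
  |U|=3: {7,9,10}:1  {8,9,10}:1
  |U|=4: {7,8,9,10}:2
  |U|=5: {6,7,8,9,10}:2
  |U|=6: {4,6,7,8,9,10}:2  {5,6,7,8,9,10}:2
  |U|=7: {4,5,6,7,8,9,10}:4
  |U|=8: {3,4,5,6,7,8,9,10}:4
  |U|=9: {2,3,4,5,6,7,8,9,10}:4
  start at 0(d): 4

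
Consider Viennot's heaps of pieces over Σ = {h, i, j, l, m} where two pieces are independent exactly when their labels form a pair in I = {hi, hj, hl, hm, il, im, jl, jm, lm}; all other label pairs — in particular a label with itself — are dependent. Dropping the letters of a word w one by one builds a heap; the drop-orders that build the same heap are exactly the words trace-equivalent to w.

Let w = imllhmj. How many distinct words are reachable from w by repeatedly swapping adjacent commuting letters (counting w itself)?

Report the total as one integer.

630

piece 0:i — minimal
piece 1:m — minimal
piece 2:l — minimal
piece 3:l rests on {2:l}
piece 4:h — minimal
piece 5:m rests on {1:m}
piece 6:j rests on {0:i}
minimal pieces: {0:i, 1:m, 2:l, 4:h}
ways to finish when only these pieces remain (= sum over removing one remaining piece with nothing left below it):
  1 left: {3}→1  {4}→1  {5}→1  {6}→1
  2 left: {0,6}→1  {1,5}→1  {2,3}→1  {3,4}→2  {3,5}→2  {3,6}→2  {4,5}→2  {4,6}→2  {5,6}→2
  3 left: {0,3,6}→3  {0,4,6}→3  {0,5,6}→3  {1,3,5}→3  {1,4,5}→3  {1,5,6}→3  {2,3,4}→3  {2,3,5}→3  {2,3,6}→3  {3,4,5}→6  {3,4,6}→6  {3,5,6}→6  {4,5,6}→6
  4 left: {0,1,5,6}→6  {0,2,3,6}→6  {0,3,4,6}→12  {0,3,5,6}→12  {0,4,5,6}→12  {1,2,3,5}→6  {1,3,4,5}→12  {1,3,5,6}→12  {1,4,5,6}→12  {2,3,4,5}→12  {2,3,4,6}→12  {2,3,5,6}→12  {3,4,5,6}→24
  5 left: {0,1,3,5,6}→30  {0,1,4,5,6}→30  {0,2,3,4,6}→30  {0,2,3,5,6}→30  {0,3,4,5,6}→60  {1,2,3,4,5}→30  {1,2,3,5,6}→30  {1,3,4,5,6}→60  {2,3,4,5,6}→60
  placing 0:i first → 180 extensions
  placing 1:m first → 180 extensions
  placing 2:l first → 180 extensions
  placing 4:h first → 90 extensions
total linear extensions = 630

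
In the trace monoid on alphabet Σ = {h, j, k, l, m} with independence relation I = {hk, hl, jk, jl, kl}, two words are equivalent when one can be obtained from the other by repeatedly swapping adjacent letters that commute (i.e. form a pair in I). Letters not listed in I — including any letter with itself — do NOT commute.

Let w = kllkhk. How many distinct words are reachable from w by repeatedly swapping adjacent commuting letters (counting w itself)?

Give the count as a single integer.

drop 0:k onto floor
drop 1:l onto floor
drop 2:l onto {1:l}
drop 3:k onto {0:k}
drop 4:h onto floor
drop 5:k onto {3:k}
ground layer = {0:k, 1:l, 4:h}
drop-orders for the pieces not yet dropped (sum over which currently-grounded one goes next):
  1 to go: {2} 1  {4} 1  {5} 1
  2 to go: {1,2} 1  {2,4} 2  {2,5} 2  {3,5} 1  {4,5} 2
  3 to go: {0,3,5} 1  {1,2,4} 3  {1,2,5} 3  {2,3,5} 3  {2,4,5} 6  {3,4,5} 3
  4 to go: {0,2,3,5} 4  {0,3,4,5} 4  {1,2,3,5} 6  {1,2,4,5} 12  {2,3,4,5} 12
  if 0:k drops first: 30 orders
  if 1:l drops first: 20 orders
  if 4:h drops first: 10 orders
heap linearizations: 60

60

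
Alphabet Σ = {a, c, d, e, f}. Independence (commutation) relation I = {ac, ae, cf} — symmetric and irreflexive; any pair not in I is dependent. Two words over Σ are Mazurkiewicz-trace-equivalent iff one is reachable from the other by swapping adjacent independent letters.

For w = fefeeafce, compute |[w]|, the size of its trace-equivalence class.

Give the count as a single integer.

#0=f has no predecessor
#1=e depends on [0:f]
#2=f depends on [1:e]
#3=e depends on [2:f]
#4=e depends on [3:e]
#5=a depends on [2:f]
#6=f depends on [4:e, 5:a]
#7=c depends on [4:e]
#8=e depends on [6:f, 7:c]
sources: [0:f]
N(rest) = Σ N(rest − s) over sources s of rest; N(one piece) = 1:
  size 1 → [8]=1
  size 2 → [6,8]=1  [7,8]=1
  size 3 → [5,6,8]=1  [6,7,8]=2
  size 4 → [4,6,7,8]=2  [5,6,7,8]=3
  size 5 → [3,4,6,7,8]=2  [4,5,6,7,8]=5
  size 6 → [3,4,5,6,7,8]=7
  size 7 → [2,3,4,5,6,7,8]=7
  first=0(f) contributes 7

7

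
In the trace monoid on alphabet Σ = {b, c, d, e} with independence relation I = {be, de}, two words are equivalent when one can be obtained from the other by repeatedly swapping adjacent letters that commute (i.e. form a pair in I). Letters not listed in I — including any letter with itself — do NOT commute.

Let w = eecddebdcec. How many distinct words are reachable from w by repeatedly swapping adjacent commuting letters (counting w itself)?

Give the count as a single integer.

piece 0:e — minimal
piece 1:e rests on {0:e}
piece 2:c rests on {1:e}
piece 3:d rests on {2:c}
piece 4:d rests on {3:d}
piece 5:e rests on {2:c}
piece 6:b rests on {4:d}
piece 7:d rests on {6:b}
piece 8:c rests on {5:e, 7:d}
piece 9:e rests on {8:c}
piece 10:c rests on {9:e}
minimal pieces: {0:e}
ways to finish when only these pieces remain (= sum over removing one remaining piece with nothing left below it):
  1 left: {10}→1
  2 left: {9,10}→1
  3 left: {8,9,10}→1
  4 left: {5,8,9,10}→1  {7,8,9,10}→1
  5 left: {5,7,8,9,10}→2  {6,7,8,9,10}→1
  6 left: {4,6,7,8,9,10}→1  {5,6,7,8,9,10}→3
  7 left: {3,4,6,7,8,9,10}→1  {4,5,6,7,8,9,10}→4
  8 left: {3,4,5,6,7,8,9,10}→5
  9 left: {2,3,4,5,6,7,8,9,10}→5
  placing 0:e first → 5 extensions

5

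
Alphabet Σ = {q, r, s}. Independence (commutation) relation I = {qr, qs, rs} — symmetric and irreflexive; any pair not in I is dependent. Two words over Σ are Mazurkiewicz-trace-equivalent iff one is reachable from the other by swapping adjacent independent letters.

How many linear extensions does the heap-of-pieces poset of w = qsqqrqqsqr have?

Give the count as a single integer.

#0=q has no predecessor
#1=s has no predecessor
#2=q depends on [0:q]
#3=q depends on [2:q]
#4=r has no predecessor
#5=q depends on [3:q]
#6=q depends on [5:q]
#7=s depends on [1:s]
#8=q depends on [6:q]
#9=r depends on [4:r]
sources: [0:q, 1:s, 4:r]
N(rest) = Σ N(rest − s) over sources s of rest; N(one piece) = 1:
  size 1 → [7]=1  [8]=1  [9]=1
  size 2 → [1,7]=1  [4,9]=1  [6,8]=1  [7,8]=2  [7,9]=2  [8,9]=2
  size 3 → [1,7,8]=3  [1,7,9]=3  [4,7,9]=3  [4,8,9]=3  [5,6,8]=1  [6,7,8]=3  [6,8,9]=3  [7,8,9]=6
  size 4 → [1,4,7,9]=6  [1,6,7,8]=6  [1,7,8,9]=12  [3,5,6,8]=1  [4,6,8,9]=6  [4,7,8,9]=12  [5,6,7,8]=4  [5,6,8,9]=4  [6,7,8,9]=12
  size 5 → [1,4,7,8,9]=30  [1,5,6,7,8]=10  [1,6,7,8,9]=30  [2,3,5,6,8]=1  [3,5,6,7,8]=5  [3,5,6,8,9]=5  [4,5,6,8,9]=10  [4,6,7,8,9]=30  [5,6,7,8,9]=20
  size 6 → [0,2,3,5,6,8]=1  [1,3,5,6,7,8]=15  [1,4,6,7,8,9]=90  [1,5,6,7,8,9]=60  [2,3,5,6,7,8]=6  [2,3,5,6,8,9]=6  [3,4,5,6,8,9]=15  [3,5,6,7,8,9]=30  [4,5,6,7,8,9]=60
  size 7 → [0,2,3,5,6,7,8]=7  [0,2,3,5,6,8,9]=7  [1,2,3,5,6,7,8]=21  [1,3,5,6,7,8,9]=105  [1,4,5,6,7,8,9]=210  [2,3,4,5,6,8,9]=21  [2,3,5,6,7,8,9]=42  [3,4,5,6,7,8,9]=105
  size 8 → [0,1,2,3,5,6,7,8]=28  [0,2,3,4,5,6,8,9]=28  [0,2,3,5,6,7,8,9]=56  [1,2,3,5,6,7,8,9]=168  [1,3,4,5,6,7,8,9]=420  [2,3,4,5,6,7,8,9]=168
  first=0(q) contributes 756
  first=1(s) contributes 252
  first=4(r) contributes 252
|[w]| = 1260

1260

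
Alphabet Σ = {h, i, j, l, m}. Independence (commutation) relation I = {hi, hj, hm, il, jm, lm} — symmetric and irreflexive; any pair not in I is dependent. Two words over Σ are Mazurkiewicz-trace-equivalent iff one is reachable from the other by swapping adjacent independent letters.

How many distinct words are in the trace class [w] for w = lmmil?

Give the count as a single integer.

10

#0=l has no predecessor
#1=m has no predecessor
#2=m depends on [1:m]
#3=i depends on [2:m]
#4=l depends on [0:l]
sources: [0:l, 1:m]
N(rest) = Σ N(rest − s) over sources s of rest; N(one piece) = 1:
  size 1 → [3]=1  [4]=1
  size 2 → [0,4]=1  [2,3]=1  [3,4]=2
  size 3 → [0,3,4]=3  [1,2,3]=1  [2,3,4]=3
  first=0(l) contributes 4
  first=1(m) contributes 6
|[w]| = 10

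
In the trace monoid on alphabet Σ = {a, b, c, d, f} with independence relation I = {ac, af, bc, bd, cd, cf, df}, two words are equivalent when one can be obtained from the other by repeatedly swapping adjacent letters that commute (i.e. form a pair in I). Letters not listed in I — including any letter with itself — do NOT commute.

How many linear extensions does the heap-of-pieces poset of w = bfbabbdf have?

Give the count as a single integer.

0(b) covers ∅
1(f) covers 0:b
2(b) covers 1:f
3(a) covers 2:b
4(b) covers 3:a
5(b) covers 4:b
6(d) covers 3:a
7(f) covers 5:b
floor of heap: 0:b
completions by unplaced set U, small U first (add the entries for U minus each lowest piece of U):
  |U|=1: {6}:1  {7}:1
  |U|=2: {5,7}:1  {6,7}:2
  |U|=3: {4,5,7}:1  {5,6,7}:3
  |U|=4: {4,5,6,7}:4
  |U|=5: {3,4,5,6,7}:4
  |U|=6: {2,3,4,5,6,7}:4
  start at 0(b): 4

4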